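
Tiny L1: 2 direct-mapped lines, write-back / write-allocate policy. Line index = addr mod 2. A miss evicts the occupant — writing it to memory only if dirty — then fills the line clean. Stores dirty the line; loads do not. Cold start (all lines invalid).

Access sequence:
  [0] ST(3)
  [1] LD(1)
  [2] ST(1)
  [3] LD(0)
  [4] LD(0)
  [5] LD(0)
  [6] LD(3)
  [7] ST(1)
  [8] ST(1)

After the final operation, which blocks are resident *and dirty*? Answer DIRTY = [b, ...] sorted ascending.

0: W B3 → L1 miss [D]
1: R B1 → L1 miss wb→B3 [-]
2: W B1 → L1 hit [D]
3: R B0 → L0 miss [-]
4: R B0 → L0 hit [-]
5: R B0 → L0 hit [-]
6: R B3 → L1 miss wb→B1 [-]
7: W B1 → L1 miss [D]
8: W B1 → L1 hit [D]

DIRTY = [1]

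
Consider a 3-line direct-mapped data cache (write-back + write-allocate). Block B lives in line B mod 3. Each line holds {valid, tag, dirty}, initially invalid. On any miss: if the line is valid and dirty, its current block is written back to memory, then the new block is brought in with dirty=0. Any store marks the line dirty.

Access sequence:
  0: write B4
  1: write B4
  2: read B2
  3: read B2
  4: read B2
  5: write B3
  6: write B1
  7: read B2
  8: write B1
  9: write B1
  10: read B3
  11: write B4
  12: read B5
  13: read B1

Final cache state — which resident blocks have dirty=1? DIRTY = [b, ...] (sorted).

DIRTY = [3]

  0 | W B4 → L1 miss [D]
  1 | W B4 → L1 hit [D]
  2 | R B2 → L2 miss [-]
  3 | R B2 → L2 hit [-]
  4 | R B2 → L2 hit [-]
  5 | W B3 → L0 miss [D]
  6 | W B1 → L1 miss wb→B4 [D]
  7 | R B2 → L2 hit [-]
  8 | W B1 → L1 hit [D]
  9 | W B1 → L1 hit [D]
  10 | R B3 → L0 hit [D]
  11 | W B4 → L1 miss wb→B1 [D]
  12 | R B5 → L2 miss [-]
  13 | R B1 → L1 miss wb→B4 [-]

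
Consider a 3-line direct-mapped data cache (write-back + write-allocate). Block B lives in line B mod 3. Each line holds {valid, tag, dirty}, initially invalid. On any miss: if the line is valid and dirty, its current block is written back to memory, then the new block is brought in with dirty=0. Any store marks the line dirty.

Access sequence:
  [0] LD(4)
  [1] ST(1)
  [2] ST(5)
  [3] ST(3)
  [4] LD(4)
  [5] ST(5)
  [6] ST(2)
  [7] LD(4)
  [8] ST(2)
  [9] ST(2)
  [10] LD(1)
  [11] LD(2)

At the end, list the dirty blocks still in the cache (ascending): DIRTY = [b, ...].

DIRTY = [2, 3]

  0 | R B4 → L1 miss [-]
  1 | W B1 → L1 miss [D]
  2 | W B5 → L2 miss [D]
  3 | W B3 → L0 miss [D]
  4 | R B4 → L1 miss wb→B1 [-]
  5 | W B5 → L2 hit [D]
  6 | W B2 → L2 miss wb→B5 [D]
  7 | R B4 → L1 hit [-]
  8 | W B2 → L2 hit [D]
  9 | W B2 → L2 hit [D]
  10 | R B1 → L1 miss [-]
  11 | R B2 → L2 hit [D]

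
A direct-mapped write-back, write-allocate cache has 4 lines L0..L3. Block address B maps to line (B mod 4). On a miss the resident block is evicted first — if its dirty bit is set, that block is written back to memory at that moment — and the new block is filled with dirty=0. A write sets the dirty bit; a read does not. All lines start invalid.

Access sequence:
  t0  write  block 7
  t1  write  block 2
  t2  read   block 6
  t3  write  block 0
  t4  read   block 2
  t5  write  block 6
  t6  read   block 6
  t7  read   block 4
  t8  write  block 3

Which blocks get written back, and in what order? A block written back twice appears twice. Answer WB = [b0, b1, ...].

WB = [2, 0, 7]

  0 | W B7 → L3 miss [D]
  1 | W B2 → L2 miss [D]
  2 | R B6 → L2 miss wb→B2 [-]
  3 | W B0 → L0 miss [D]
  4 | R B2 → L2 miss [-]
  5 | W B6 → L2 miss [D]
  6 | R B6 → L2 hit [D]
  7 | R B4 → L0 miss wb→B0 [-]
  8 | W B3 → L3 miss wb→B7 [D]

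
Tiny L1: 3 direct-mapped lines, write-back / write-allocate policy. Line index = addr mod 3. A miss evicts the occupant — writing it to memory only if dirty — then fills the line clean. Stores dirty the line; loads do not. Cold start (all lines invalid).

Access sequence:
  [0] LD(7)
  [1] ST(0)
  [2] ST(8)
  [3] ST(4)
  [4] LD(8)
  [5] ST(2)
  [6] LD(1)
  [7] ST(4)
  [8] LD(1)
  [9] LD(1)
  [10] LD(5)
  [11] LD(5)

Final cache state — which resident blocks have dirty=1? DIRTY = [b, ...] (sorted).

0: R B7 -> L1 miss  d=-]
1: W B0 -> L0 miss  d=D]
2: W B8 -> L2 miss  d=D]
3: W B4 -> L1 miss  d=D]
4: R B8 -> L2 hit  d=D]
5: W B2 -> L2 miss wb->B8  d=D]
6: R B1 -> L1 miss wb->B4  d=-]
7: W B4 -> L1 miss  d=D]
8: R B1 -> L1 miss wb->B4  d=-]
9: R B1 -> L1 hit  d=-]
10: R B5 -> L2 miss wb->B2  d=-]
11: R B5 -> L2 hit  d=-]

DIRTY = [0]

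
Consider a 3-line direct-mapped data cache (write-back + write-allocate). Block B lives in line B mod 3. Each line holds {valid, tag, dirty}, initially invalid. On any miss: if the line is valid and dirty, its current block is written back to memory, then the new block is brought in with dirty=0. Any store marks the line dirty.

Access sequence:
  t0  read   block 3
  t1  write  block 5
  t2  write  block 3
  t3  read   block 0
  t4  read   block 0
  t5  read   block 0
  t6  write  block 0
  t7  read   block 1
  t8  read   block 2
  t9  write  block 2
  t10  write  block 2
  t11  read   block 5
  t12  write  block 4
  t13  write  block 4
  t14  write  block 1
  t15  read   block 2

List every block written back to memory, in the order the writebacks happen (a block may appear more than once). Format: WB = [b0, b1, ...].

0: R B3 -> L0 miss  d=-]
1: W B5 -> L2 miss  d=D]
2: W B3 -> L0 hit  d=D]
3: R B0 -> L0 miss wb->B3  d=-]
4: R B0 -> L0 hit  d=-]
5: R B0 -> L0 hit  d=-]
6: W B0 -> L0 hit  d=D]
7: R B1 -> L1 miss  d=-]
8: R B2 -> L2 miss wb->B5  d=-]
9: W B2 -> L2 hit  d=D]
10: W B2 -> L2 hit  d=D]
11: R B5 -> L2 miss wb->B2  d=-]
12: W B4 -> L1 miss  d=D]
13: W B4 -> L1 hit  d=D]
14: W B1 -> L1 miss wb->B4  d=D]
15: R B2 -> L2 miss  d=-]

WB = [3, 5, 2, 4]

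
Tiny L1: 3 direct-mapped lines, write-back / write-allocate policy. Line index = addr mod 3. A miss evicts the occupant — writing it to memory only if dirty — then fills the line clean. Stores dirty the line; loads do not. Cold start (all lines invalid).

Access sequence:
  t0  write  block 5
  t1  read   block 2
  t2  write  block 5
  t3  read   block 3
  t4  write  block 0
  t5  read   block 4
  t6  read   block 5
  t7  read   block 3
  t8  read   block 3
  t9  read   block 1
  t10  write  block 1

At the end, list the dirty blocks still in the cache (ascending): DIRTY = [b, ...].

0: W B5 → L2 miss [D]
1: R B2 → L2 miss wb→B5 [-]
2: W B5 → L2 miss [D]
3: R B3 → L0 miss [-]
4: W B0 → L0 miss [D]
5: R B4 → L1 miss [-]
6: R B5 → L2 hit [D]
7: R B3 → L0 miss wb→B0 [-]
8: R B3 → L0 hit [-]
9: R B1 → L1 miss [-]
10: W B1 → L1 hit [D]

DIRTY = [1, 5]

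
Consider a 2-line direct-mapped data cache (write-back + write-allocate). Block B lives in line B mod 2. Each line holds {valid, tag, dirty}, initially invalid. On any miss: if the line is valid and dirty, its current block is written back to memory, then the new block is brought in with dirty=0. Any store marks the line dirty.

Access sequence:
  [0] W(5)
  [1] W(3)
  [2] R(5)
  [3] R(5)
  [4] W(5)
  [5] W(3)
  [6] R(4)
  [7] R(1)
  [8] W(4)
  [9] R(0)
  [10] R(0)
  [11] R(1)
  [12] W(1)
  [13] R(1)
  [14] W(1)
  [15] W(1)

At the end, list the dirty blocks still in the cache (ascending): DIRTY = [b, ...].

DIRTY = [1]

  0 | W B5 → L1 miss [D]
  1 | W B3 → L1 miss wb→B5 [D]
  2 | R B5 → L1 miss wb→B3 [-]
  3 | R B5 → L1 hit [-]
  4 | W B5 → L1 hit [D]
  5 | W B3 → L1 miss wb→B5 [D]
  6 | R B4 → L0 miss [-]
  7 | R B1 → L1 miss wb→B3 [-]
  8 | W B4 → L0 hit [D]
  9 | R B0 → L0 miss wb→B4 [-]
  10 | R B0 → L0 hit [-]
  11 | R B1 → L1 hit [-]
  12 | W B1 → L1 hit [D]
  13 | R B1 → L1 hit [D]
  14 | W B1 → L1 hit [D]
  15 | W B1 → L1 hit [D]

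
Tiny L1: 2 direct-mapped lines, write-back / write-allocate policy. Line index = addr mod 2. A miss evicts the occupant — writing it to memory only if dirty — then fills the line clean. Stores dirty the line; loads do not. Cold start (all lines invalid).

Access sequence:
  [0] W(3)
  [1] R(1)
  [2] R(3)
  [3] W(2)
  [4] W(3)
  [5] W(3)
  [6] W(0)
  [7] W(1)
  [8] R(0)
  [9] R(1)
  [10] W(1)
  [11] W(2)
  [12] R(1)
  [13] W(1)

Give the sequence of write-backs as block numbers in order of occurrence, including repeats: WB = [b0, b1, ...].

0: W B3 -> L1 miss  d=D]
1: R B1 -> L1 miss wb->B3  d=-]
2: R B3 -> L1 miss  d=-]
3: W B2 -> L0 miss  d=D]
4: W B3 -> L1 hit  d=D]
5: W B3 -> L1 hit  d=D]
6: W B0 -> L0 miss wb->B2  d=D]
7: W B1 -> L1 miss wb->B3  d=D]
8: R B0 -> L0 hit  d=D]
9: R B1 -> L1 hit  d=D]
10: W B1 -> L1 hit  d=D]
11: W B2 -> L0 miss wb->B0  d=D]
12: R B1 -> L1 hit  d=D]
13: W B1 -> L1 hit  d=D]

WB = [3, 2, 3, 0]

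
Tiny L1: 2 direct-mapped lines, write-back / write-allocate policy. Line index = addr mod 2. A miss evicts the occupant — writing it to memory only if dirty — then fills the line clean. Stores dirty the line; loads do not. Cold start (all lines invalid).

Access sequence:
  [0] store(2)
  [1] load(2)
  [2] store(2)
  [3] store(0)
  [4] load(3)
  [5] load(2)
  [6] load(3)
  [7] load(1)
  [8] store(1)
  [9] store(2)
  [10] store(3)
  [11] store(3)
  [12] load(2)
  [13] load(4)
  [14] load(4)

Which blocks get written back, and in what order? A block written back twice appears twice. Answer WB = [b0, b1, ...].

0: W B2 -> L0 miss  d=D]
1: R B2 -> L0 hit  d=D]
2: W B2 -> L0 hit  d=D]
3: W B0 -> L0 miss wb->B2  d=D]
4: R B3 -> L1 miss  d=-]
5: R B2 -> L0 miss wb->B0  d=-]
6: R B3 -> L1 hit  d=-]
7: R B1 -> L1 miss  d=-]
8: W B1 -> L1 hit  d=D]
9: W B2 -> L0 hit  d=D]
10: W B3 -> L1 miss wb->B1  d=D]
11: W B3 -> L1 hit  d=D]
12: R B2 -> L0 hit  d=D]
13: R B4 -> L0 miss wb->B2  d=-]
14: R B4 -> L0 hit  d=-]

WB = [2, 0, 1, 2]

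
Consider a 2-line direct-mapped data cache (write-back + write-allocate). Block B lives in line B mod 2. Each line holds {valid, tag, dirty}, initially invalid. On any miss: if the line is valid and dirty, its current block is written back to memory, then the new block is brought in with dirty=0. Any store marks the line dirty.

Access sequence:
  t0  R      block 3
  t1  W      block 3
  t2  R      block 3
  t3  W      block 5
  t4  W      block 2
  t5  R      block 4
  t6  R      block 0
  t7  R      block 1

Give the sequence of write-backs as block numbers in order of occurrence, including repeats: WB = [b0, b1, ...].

  0 | R B3 → L1 miss [-]
  1 | W B3 → L1 hit [D]
  2 | R B3 → L1 hit [D]
  3 | W B5 → L1 miss wb→B3 [D]
  4 | W B2 → L0 miss [D]
  5 | R B4 → L0 miss wb→B2 [-]
  6 | R B0 → L0 miss [-]
  7 | R B1 → L1 miss wb→B5 [-]

WB = [3, 2, 5]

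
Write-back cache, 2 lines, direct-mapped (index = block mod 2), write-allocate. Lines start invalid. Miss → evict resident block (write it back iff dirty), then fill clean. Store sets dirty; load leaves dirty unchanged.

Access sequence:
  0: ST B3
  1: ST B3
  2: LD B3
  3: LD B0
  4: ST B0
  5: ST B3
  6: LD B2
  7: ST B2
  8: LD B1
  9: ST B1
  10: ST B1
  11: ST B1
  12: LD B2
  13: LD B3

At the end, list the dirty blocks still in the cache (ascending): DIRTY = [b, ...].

DIRTY = [2]

0: W B3 -> L1 miss  d=D]
1: W B3 -> L1 hit  d=D]
2: R B3 -> L1 hit  d=D]
3: R B0 -> L0 miss  d=-]
4: W B0 -> L0 hit  d=D]
5: W B3 -> L1 hit  d=D]
6: R B2 -> L0 miss wb->B0  d=-]
7: W B2 -> L0 hit  d=D]
8: R B1 -> L1 miss wb->B3  d=-]
9: W B1 -> L1 hit  d=D]
10: W B1 -> L1 hit  d=D]
11: W B1 -> L1 hit  d=D]
12: R B2 -> L0 hit  d=D]
13: R B3 -> L1 miss wb->B1  d=-]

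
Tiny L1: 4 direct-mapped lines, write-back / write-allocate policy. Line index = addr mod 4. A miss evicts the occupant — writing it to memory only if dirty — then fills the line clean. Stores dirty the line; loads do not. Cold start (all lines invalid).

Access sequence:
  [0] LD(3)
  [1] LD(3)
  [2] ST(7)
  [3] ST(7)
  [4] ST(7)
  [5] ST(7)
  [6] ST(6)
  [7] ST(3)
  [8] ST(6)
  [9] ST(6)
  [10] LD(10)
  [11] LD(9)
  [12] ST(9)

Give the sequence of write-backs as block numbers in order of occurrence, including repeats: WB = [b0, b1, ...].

  0 | R B3 → L3 miss [-]
  1 | R B3 → L3 hit [-]
  2 | W B7 → L3 miss [D]
  3 | W B7 → L3 hit [D]
  4 | W B7 → L3 hit [D]
  5 | W B7 → L3 hit [D]
  6 | W B6 → L2 miss [D]
  7 | W B3 → L3 miss wb→B7 [D]
  8 | W B6 → L2 hit [D]
  9 | W B6 → L2 hit [D]
  10 | R B10 → L2 miss wb→B6 [-]
  11 | R B9 → L1 miss [-]
  12 | W B9 → L1 hit [D]

WB = [7, 6]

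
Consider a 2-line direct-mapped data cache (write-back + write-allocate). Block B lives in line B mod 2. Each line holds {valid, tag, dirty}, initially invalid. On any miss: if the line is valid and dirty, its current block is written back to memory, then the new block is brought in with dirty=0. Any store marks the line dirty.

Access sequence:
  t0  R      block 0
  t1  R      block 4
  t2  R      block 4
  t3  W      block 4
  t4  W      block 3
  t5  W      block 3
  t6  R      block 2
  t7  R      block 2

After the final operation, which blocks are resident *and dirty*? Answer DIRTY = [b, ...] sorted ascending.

0: R B0 → L0 miss [-]
1: R B4 → L0 miss [-]
2: R B4 → L0 hit [-]
3: W B4 → L0 hit [D]
4: W B3 → L1 miss [D]
5: W B3 → L1 hit [D]
6: R B2 → L0 miss wb→B4 [-]
7: R B2 → L0 hit [-]

DIRTY = [3]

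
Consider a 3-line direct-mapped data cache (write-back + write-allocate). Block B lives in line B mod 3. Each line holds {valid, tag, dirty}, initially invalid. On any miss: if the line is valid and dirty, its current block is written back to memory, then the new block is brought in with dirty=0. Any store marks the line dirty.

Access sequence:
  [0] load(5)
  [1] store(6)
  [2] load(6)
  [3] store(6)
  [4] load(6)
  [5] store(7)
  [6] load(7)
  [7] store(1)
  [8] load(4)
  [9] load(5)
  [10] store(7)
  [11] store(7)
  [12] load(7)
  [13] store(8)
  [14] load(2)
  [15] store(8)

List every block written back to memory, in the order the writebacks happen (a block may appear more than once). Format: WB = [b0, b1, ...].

  0 | R B5 → L2 miss [-]
  1 | W B6 → L0 miss [D]
  2 | R B6 → L0 hit [D]
  3 | W B6 → L0 hit [D]
  4 | R B6 → L0 hit [D]
  5 | W B7 → L1 miss [D]
  6 | R B7 → L1 hit [D]
  7 | W B1 → L1 miss wb→B7 [D]
  8 | R B4 → L1 miss wb→B1 [-]
  9 | R B5 → L2 hit [-]
  10 | W B7 → L1 miss [D]
  11 | W B7 → L1 hit [D]
  12 | R B7 → L1 hit [D]
  13 | W B8 → L2 miss [D]
  14 | R B2 → L2 miss wb→B8 [-]
  15 | W B8 → L2 miss [D]

WB = [7, 1, 8]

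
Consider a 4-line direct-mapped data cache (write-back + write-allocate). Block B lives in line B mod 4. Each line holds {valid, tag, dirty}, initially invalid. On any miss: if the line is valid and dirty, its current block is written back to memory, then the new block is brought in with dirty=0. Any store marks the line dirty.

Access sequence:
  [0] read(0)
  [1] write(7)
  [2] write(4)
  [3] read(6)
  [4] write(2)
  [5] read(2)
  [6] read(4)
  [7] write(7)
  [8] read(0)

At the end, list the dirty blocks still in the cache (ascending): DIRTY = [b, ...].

DIRTY = [2, 7]

0: R B0 → L0 miss [-]
1: W B7 → L3 miss [D]
2: W B4 → L0 miss [D]
3: R B6 → L2 miss [-]
4: W B2 → L2 miss [D]
5: R B2 → L2 hit [D]
6: R B4 → L0 hit [D]
7: W B7 → L3 hit [D]
8: R B0 → L0 miss wb→B4 [-]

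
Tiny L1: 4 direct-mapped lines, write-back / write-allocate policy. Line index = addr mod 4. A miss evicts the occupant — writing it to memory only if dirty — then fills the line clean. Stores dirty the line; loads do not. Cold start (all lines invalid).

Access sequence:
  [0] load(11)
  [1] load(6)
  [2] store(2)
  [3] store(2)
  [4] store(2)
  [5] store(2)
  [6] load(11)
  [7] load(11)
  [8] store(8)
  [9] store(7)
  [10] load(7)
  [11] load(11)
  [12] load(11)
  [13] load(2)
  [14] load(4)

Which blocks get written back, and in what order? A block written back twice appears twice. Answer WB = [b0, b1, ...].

WB = [7, 8]

0: R B11 -> L3 miss  d=-]
1: R B6 -> L2 miss  d=-]
2: W B2 -> L2 miss  d=D]
3: W B2 -> L2 hit  d=D]
4: W B2 -> L2 hit  d=D]
5: W B2 -> L2 hit  d=D]
6: R B11 -> L3 hit  d=-]
7: R B11 -> L3 hit  d=-]
8: W B8 -> L0 miss  d=D]
9: W B7 -> L3 miss  d=D]
10: R B7 -> L3 hit  d=D]
11: R B11 -> L3 miss wb->B7  d=-]
12: R B11 -> L3 hit  d=-]
13: R B2 -> L2 hit  d=D]
14: R B4 -> L0 miss wb->B8  d=-]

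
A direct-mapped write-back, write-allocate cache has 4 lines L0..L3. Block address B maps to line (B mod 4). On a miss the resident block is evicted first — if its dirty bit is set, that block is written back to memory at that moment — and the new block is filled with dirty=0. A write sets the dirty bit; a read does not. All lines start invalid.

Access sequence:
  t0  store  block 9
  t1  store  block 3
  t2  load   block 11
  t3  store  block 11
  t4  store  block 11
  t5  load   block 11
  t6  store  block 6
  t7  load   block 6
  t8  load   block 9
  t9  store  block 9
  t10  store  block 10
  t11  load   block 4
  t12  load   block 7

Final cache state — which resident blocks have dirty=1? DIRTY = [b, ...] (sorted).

DIRTY = [9, 10]

0: W B9 -> L1 miss  d=D]
1: W B3 -> L3 miss  d=D]
2: R B11 -> L3 miss wb->B3  d=-]
3: W B11 -> L3 hit  d=D]
4: W B11 -> L3 hit  d=D]
5: R B11 -> L3 hit  d=D]
6: W B6 -> L2 miss  d=D]
7: R B6 -> L2 hit  d=D]
8: R B9 -> L1 hit  d=D]
9: W B9 -> L1 hit  d=D]
10: W B10 -> L2 miss wb->B6  d=D]
11: R B4 -> L0 miss  d=-]
12: R B7 -> L3 miss wb->B11  d=-]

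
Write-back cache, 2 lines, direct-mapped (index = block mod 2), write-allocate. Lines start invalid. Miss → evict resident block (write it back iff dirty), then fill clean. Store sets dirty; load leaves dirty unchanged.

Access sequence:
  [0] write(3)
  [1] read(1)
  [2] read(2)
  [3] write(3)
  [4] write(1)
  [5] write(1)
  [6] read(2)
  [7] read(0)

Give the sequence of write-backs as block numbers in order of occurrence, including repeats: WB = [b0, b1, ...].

WB = [3, 3]

  0 | W B3 → L1 miss [D]
  1 | R B1 → L1 miss wb→B3 [-]
  2 | R B2 → L0 miss [-]
  3 | W B3 → L1 miss [D]
  4 | W B1 → L1 miss wb→B3 [D]
  5 | W B1 → L1 hit [D]
  6 | R B2 → L0 hit [-]
  7 | R B0 → L0 miss [-]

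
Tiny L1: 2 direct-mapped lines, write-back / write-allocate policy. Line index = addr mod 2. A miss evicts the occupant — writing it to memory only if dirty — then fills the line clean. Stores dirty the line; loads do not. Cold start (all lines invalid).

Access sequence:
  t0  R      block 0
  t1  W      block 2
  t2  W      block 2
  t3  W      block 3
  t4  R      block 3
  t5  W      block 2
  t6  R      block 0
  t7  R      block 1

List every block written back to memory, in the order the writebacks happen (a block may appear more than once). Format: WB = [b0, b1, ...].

WB = [2, 3]

  0 | R B0 → L0 miss [-]
  1 | W B2 → L0 miss [D]
  2 | W B2 → L0 hit [D]
  3 | W B3 → L1 miss [D]
  4 | R B3 → L1 hit [D]
  5 | W B2 → L0 hit [D]
  6 | R B0 → L0 miss wb→B2 [-]
  7 | R B1 → L1 miss wb→B3 [-]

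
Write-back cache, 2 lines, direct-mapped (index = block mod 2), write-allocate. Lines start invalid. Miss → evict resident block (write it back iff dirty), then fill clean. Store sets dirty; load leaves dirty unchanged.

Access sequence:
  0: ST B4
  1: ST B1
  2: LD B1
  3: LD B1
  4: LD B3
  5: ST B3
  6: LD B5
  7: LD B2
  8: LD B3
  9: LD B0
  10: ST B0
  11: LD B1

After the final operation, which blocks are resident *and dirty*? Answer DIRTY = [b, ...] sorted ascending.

DIRTY = [0]

  0 | W B4 → L0 miss [D]
  1 | W B1 → L1 miss [D]
  2 | R B1 → L1 hit [D]
  3 | R B1 → L1 hit [D]
  4 | R B3 → L1 miss wb→B1 [-]
  5 | W B3 → L1 hit [D]
  6 | R B5 → L1 miss wb→B3 [-]
  7 | R B2 → L0 miss wb→B4 [-]
  8 | R B3 → L1 miss [-]
  9 | R B0 → L0 miss [-]
  10 | W B0 → L0 hit [D]
  11 | R B1 → L1 miss [-]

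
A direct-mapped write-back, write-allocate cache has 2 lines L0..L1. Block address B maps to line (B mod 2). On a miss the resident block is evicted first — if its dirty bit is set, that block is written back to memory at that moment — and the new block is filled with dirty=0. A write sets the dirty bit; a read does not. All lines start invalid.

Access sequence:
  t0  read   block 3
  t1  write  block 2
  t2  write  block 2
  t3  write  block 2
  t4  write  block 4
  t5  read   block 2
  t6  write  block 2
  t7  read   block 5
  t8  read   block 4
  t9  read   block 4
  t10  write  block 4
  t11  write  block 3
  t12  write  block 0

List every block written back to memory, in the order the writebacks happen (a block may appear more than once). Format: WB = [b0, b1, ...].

0: R B3 → L1 miss [-]
1: W B2 → L0 miss [D]
2: W B2 → L0 hit [D]
3: W B2 → L0 hit [D]
4: W B4 → L0 miss wb→B2 [D]
5: R B2 → L0 miss wb→B4 [-]
6: W B2 → L0 hit [D]
7: R B5 → L1 miss [-]
8: R B4 → L0 miss wb→B2 [-]
9: R B4 → L0 hit [-]
10: W B4 → L0 hit [D]
11: W B3 → L1 miss [D]
12: W B0 → L0 miss wb→B4 [D]

WB = [2, 4, 2, 4]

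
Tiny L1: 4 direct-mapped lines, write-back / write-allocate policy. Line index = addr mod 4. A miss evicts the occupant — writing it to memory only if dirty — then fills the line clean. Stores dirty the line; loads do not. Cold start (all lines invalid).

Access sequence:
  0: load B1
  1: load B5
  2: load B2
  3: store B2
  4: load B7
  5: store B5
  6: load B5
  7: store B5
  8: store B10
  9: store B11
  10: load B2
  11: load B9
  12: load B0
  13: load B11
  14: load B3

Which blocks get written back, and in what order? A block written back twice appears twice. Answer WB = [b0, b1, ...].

0: R B1 -> L1 miss  d=-]
1: R B5 -> L1 miss  d=-]
2: R B2 -> L2 miss  d=-]
3: W B2 -> L2 hit  d=D]
4: R B7 -> L3 miss  d=-]
5: W B5 -> L1 hit  d=D]
6: R B5 -> L1 hit  d=D]
7: W B5 -> L1 hit  d=D]
8: W B10 -> L2 miss wb->B2  d=D]
9: W B11 -> L3 miss  d=D]
10: R B2 -> L2 miss wb->B10  d=-]
11: R B9 -> L1 miss wb->B5  d=-]
12: R B0 -> L0 miss  d=-]
13: R B11 -> L3 hit  d=D]
14: R B3 -> L3 miss wb->B11  d=-]

WB = [2, 10, 5, 11]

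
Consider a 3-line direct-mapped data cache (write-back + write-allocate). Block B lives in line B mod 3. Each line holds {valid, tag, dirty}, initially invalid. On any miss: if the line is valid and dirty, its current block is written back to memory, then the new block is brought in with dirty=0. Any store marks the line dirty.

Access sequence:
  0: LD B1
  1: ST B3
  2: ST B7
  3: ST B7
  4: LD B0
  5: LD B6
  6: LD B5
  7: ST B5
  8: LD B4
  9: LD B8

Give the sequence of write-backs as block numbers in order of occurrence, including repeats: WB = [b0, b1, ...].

WB = [3, 7, 5]

0: R B1 -> L1 miss  d=-]
1: W B3 -> L0 miss  d=D]
2: W B7 -> L1 miss  d=D]
3: W B7 -> L1 hit  d=D]
4: R B0 -> L0 miss wb->B3  d=-]
5: R B6 -> L0 miss  d=-]
6: R B5 -> L2 miss  d=-]
7: W B5 -> L2 hit  d=D]
8: R B4 -> L1 miss wb->B7  d=-]
9: R B8 -> L2 miss wb->B5  d=-]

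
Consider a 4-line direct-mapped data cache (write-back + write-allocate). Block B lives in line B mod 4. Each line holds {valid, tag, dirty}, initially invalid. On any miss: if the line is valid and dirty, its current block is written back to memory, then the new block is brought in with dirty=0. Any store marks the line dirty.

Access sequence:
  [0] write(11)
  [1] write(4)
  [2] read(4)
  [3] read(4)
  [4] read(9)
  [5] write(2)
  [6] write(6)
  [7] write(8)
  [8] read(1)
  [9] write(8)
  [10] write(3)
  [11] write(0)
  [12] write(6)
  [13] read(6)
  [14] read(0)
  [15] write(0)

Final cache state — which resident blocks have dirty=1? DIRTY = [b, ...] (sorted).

DIRTY = [0, 3, 6]

  0 | W B11 → L3 miss [D]
  1 | W B4 → L0 miss [D]
  2 | R B4 → L0 hit [D]
  3 | R B4 → L0 hit [D]
  4 | R B9 → L1 miss [-]
  5 | W B2 → L2 miss [D]
  6 | W B6 → L2 miss wb→B2 [D]
  7 | W B8 → L0 miss wb→B4 [D]
  8 | R B1 → L1 miss [-]
  9 | W B8 → L0 hit [D]
  10 | W B3 → L3 miss wb→B11 [D]
  11 | W B0 → L0 miss wb→B8 [D]
  12 | W B6 → L2 hit [D]
  13 | R B6 → L2 hit [D]
  14 | R B0 → L0 hit [D]
  15 | W B0 → L0 hit [D]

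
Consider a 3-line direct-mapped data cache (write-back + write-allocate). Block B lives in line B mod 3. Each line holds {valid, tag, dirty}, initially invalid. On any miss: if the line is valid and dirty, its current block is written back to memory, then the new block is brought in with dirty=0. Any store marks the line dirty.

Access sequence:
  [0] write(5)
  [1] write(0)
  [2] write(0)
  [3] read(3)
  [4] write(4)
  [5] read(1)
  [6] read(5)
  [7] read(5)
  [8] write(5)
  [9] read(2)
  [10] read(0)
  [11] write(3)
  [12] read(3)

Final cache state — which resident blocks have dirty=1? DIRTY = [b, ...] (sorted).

DIRTY = [3]

0: W B5 → L2 miss [D]
1: W B0 → L0 miss [D]
2: W B0 → L0 hit [D]
3: R B3 → L0 miss wb→B0 [-]
4: W B4 → L1 miss [D]
5: R B1 → L1 miss wb→B4 [-]
6: R B5 → L2 hit [D]
7: R B5 → L2 hit [D]
8: W B5 → L2 hit [D]
9: R B2 → L2 miss wb→B5 [-]
10: R B0 → L0 miss [-]
11: W B3 → L0 miss [D]
12: R B3 → L0 hit [D]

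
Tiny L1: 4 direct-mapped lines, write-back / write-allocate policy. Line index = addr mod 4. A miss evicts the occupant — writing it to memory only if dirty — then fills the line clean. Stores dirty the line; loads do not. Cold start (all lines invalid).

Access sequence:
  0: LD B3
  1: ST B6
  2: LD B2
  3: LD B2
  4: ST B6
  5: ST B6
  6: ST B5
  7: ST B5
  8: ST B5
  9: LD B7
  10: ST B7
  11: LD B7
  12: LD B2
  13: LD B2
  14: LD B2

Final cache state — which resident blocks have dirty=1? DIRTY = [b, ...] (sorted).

DIRTY = [5, 7]

  0 | R B3 → L3 miss [-]
  1 | W B6 → L2 miss [D]
  2 | R B2 → L2 miss wb→B6 [-]
  3 | R B2 → L2 hit [-]
  4 | W B6 → L2 miss [D]
  5 | W B6 → L2 hit [D]
  6 | W B5 → L1 miss [D]
  7 | W B5 → L1 hit [D]
  8 | W B5 → L1 hit [D]
  9 | R B7 → L3 miss [-]
  10 | W B7 → L3 hit [D]
  11 | R B7 → L3 hit [D]
  12 | R B2 → L2 miss wb→B6 [-]
  13 | R B2 → L2 hit [-]
  14 | R B2 → L2 hit [-]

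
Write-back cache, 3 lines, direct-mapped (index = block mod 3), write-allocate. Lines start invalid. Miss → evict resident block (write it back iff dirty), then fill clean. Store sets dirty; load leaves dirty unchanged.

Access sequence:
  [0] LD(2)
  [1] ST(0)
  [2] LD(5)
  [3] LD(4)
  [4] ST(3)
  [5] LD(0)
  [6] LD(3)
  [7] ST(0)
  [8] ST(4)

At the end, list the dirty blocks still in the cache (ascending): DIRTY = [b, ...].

  0 | R B2 → L2 miss [-]
  1 | W B0 → L0 miss [D]
  2 | R B5 → L2 miss [-]
  3 | R B4 → L1 miss [-]
  4 | W B3 → L0 miss wb→B0 [D]
  5 | R B0 → L0 miss wb→B3 [-]
  6 | R B3 → L0 miss [-]
  7 | W B0 → L0 miss [D]
  8 | W B4 → L1 hit [D]

DIRTY = [0, 4]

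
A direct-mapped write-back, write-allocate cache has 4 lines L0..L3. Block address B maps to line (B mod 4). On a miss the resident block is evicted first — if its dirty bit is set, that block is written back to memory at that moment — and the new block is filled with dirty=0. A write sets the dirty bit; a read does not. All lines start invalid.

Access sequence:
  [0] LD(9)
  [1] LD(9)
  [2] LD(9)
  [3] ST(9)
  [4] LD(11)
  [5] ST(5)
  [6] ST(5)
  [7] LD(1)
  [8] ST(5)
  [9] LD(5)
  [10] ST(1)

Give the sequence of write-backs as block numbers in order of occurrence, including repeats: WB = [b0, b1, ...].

WB = [9, 5, 5]

  0 | R B9 → L1 miss [-]
  1 | R B9 → L1 hit [-]
  2 | R B9 → L1 hit [-]
  3 | W B9 → L1 hit [D]
  4 | R B11 → L3 miss [-]
  5 | W B5 → L1 miss wb→B9 [D]
  6 | W B5 → L1 hit [D]
  7 | R B1 → L1 miss wb→B5 [-]
  8 | W B5 → L1 miss [D]
  9 | R B5 → L1 hit [D]
  10 | W B1 → L1 miss wb→B5 [D]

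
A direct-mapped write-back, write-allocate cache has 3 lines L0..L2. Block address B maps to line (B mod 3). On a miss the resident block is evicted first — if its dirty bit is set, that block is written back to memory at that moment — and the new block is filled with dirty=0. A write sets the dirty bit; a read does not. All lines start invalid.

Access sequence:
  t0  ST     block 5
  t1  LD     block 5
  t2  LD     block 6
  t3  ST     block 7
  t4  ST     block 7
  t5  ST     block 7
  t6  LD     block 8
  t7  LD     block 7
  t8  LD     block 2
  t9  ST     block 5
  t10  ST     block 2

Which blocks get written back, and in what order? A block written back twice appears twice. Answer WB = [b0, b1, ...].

WB = [5, 5]

0: W B5 → L2 miss [D]
1: R B5 → L2 hit [D]
2: R B6 → L0 miss [-]
3: W B7 → L1 miss [D]
4: W B7 → L1 hit [D]
5: W B7 → L1 hit [D]
6: R B8 → L2 miss wb→B5 [-]
7: R B7 → L1 hit [D]
8: R B2 → L2 miss [-]
9: W B5 → L2 miss [D]
10: W B2 → L2 miss wb→B5 [D]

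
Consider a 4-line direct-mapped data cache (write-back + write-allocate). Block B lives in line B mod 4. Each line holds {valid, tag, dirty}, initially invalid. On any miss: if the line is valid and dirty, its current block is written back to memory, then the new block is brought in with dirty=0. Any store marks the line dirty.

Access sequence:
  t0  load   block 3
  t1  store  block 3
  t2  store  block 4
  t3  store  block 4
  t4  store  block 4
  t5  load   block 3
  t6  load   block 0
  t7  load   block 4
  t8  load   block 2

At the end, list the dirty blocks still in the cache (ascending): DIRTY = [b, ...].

0: R B3 -> L3 miss  d=-]
1: W B3 -> L3 hit  d=D]
2: W B4 -> L0 miss  d=D]
3: W B4 -> L0 hit  d=D]
4: W B4 -> L0 hit  d=D]
5: R B3 -> L3 hit  d=D]
6: R B0 -> L0 miss wb->B4  d=-]
7: R B4 -> L0 miss  d=-]
8: R B2 -> L2 miss  d=-]

DIRTY = [3]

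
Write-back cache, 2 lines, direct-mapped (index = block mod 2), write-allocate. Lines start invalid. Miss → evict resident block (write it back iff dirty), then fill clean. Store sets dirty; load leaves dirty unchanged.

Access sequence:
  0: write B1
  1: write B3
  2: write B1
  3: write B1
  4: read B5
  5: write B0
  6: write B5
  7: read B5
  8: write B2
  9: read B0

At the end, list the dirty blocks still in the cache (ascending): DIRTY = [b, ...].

0: W B1 → L1 miss [D]
1: W B3 → L1 miss wb→B1 [D]
2: W B1 → L1 miss wb→B3 [D]
3: W B1 → L1 hit [D]
4: R B5 → L1 miss wb→B1 [-]
5: W B0 → L0 miss [D]
6: W B5 → L1 hit [D]
7: R B5 → L1 hit [D]
8: W B2 → L0 miss wb→B0 [D]
9: R B0 → L0 miss wb→B2 [-]

DIRTY = [5]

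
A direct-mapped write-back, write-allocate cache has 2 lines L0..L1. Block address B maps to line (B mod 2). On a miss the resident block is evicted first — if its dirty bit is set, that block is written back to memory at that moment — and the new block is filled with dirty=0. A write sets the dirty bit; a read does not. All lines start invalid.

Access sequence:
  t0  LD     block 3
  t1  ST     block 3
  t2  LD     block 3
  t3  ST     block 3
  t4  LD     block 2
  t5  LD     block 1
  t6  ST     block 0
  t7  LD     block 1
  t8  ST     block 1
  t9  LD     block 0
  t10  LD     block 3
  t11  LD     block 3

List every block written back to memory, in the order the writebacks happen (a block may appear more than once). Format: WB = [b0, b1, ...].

0: R B3 → L1 miss [-]
1: W B3 → L1 hit [D]
2: R B3 → L1 hit [D]
3: W B3 → L1 hit [D]
4: R B2 → L0 miss [-]
5: R B1 → L1 miss wb→B3 [-]
6: W B0 → L0 miss [D]
7: R B1 → L1 hit [-]
8: W B1 → L1 hit [D]
9: R B0 → L0 hit [D]
10: R B3 → L1 miss wb→B1 [-]
11: R B3 → L1 hit [-]

WB = [3, 1]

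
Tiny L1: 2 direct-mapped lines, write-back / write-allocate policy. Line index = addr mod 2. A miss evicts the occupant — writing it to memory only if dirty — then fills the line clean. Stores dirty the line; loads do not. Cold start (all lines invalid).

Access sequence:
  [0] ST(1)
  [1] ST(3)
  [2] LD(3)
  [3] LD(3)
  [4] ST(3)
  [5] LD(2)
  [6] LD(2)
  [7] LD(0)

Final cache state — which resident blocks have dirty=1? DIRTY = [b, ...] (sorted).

DIRTY = [3]

0: W B1 -> L1 miss  d=D]
1: W B3 -> L1 miss wb->B1  d=D]
2: R B3 -> L1 hit  d=D]
3: R B3 -> L1 hit  d=D]
4: W B3 -> L1 hit  d=D]
5: R B2 -> L0 miss  d=-]
6: R B2 -> L0 hit  d=-]
7: R B0 -> L0 miss  d=-]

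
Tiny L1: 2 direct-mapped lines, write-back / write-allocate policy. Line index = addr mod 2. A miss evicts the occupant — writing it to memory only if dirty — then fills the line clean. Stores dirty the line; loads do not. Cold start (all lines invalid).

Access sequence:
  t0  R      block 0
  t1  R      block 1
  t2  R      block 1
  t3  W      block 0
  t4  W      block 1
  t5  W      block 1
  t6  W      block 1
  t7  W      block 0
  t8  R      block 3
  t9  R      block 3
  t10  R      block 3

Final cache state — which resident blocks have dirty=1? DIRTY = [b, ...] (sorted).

DIRTY = [0]

0: R B0 -> L0 miss  d=-]
1: R B1 -> L1 miss  d=-]
2: R B1 -> L1 hit  d=-]
3: W B0 -> L0 hit  d=D]
4: W B1 -> L1 hit  d=D]
5: W B1 -> L1 hit  d=D]
6: W B1 -> L1 hit  d=D]
7: W B0 -> L0 hit  d=D]
8: R B3 -> L1 miss wb->B1  d=-]
9: R B3 -> L1 hit  d=-]
10: R B3 -> L1 hit  d=-]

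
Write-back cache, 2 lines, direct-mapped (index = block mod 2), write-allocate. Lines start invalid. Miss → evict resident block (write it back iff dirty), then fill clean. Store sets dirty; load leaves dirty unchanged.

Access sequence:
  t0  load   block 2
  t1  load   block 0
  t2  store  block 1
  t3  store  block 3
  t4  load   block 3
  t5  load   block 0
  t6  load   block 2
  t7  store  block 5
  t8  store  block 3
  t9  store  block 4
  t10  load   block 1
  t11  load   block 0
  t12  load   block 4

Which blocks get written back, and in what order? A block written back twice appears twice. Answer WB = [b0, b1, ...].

WB = [1, 3, 5, 3, 4]

0: R B2 → L0 miss [-]
1: R B0 → L0 miss [-]
2: W B1 → L1 miss [D]
3: W B3 → L1 miss wb→B1 [D]
4: R B3 → L1 hit [D]
5: R B0 → L0 hit [-]
6: R B2 → L0 miss [-]
7: W B5 → L1 miss wb→B3 [D]
8: W B3 → L1 miss wb→B5 [D]
9: W B4 → L0 miss [D]
10: R B1 → L1 miss wb→B3 [-]
11: R B0 → L0 miss wb→B4 [-]
12: R B4 → L0 miss [-]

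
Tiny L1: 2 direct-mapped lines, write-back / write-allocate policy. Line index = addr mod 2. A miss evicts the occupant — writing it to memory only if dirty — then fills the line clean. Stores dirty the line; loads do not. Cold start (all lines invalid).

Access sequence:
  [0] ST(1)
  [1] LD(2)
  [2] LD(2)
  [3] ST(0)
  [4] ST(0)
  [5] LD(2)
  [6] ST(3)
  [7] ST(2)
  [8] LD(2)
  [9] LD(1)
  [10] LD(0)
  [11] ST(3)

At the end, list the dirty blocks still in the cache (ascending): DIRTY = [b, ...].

DIRTY = [3]

  0 | W B1 → L1 miss [D]
  1 | R B2 → L0 miss [-]
  2 | R B2 → L0 hit [-]
  3 | W B0 → L0 miss [D]
  4 | W B0 → L0 hit [D]
  5 | R B2 → L0 miss wb→B0 [-]
  6 | W B3 → L1 miss wb→B1 [D]
  7 | W B2 → L0 hit [D]
  8 | R B2 → L0 hit [D]
  9 | R B1 → L1 miss wb→B3 [-]
  10 | R B0 → L0 miss wb→B2 [-]
  11 | W B3 → L1 miss [D]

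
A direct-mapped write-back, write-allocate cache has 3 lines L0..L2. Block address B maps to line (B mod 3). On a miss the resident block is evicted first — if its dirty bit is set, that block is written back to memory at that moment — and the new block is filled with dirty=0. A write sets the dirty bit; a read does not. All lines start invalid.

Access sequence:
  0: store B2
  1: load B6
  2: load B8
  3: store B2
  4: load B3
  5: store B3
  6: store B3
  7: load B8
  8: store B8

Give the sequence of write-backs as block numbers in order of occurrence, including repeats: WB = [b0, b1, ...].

  0 | W B2 → L2 miss [D]
  1 | R B6 → L0 miss [-]
  2 | R B8 → L2 miss wb→B2 [-]
  3 | W B2 → L2 miss [D]
  4 | R B3 → L0 miss [-]
  5 | W B3 → L0 hit [D]
  6 | W B3 → L0 hit [D]
  7 | R B8 → L2 miss wb→B2 [-]
  8 | W B8 → L2 hit [D]

WB = [2, 2]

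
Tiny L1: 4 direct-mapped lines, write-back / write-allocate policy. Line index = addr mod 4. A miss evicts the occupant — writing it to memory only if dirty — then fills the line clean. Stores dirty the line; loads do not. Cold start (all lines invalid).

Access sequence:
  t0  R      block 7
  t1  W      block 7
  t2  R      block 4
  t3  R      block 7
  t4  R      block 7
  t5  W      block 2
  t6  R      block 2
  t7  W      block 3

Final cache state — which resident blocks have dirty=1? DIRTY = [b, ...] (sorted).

0: R B7 -> L3 miss  d=-]
1: W B7 -> L3 hit  d=D]
2: R B4 -> L0 miss  d=-]
3: R B7 -> L3 hit  d=D]
4: R B7 -> L3 hit  d=D]
5: W B2 -> L2 miss  d=D]
6: R B2 -> L2 hit  d=D]
7: W B3 -> L3 miss wb->B7  d=D]

DIRTY = [2, 3]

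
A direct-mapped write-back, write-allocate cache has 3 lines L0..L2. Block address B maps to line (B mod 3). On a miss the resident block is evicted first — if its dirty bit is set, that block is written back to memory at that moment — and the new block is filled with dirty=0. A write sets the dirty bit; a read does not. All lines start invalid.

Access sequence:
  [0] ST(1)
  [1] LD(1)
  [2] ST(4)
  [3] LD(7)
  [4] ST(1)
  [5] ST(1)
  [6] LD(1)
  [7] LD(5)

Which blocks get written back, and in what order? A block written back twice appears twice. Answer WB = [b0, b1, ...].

  0 | W B1 → L1 miss [D]
  1 | R B1 → L1 hit [D]
  2 | W B4 → L1 miss wb→B1 [D]
  3 | R B7 → L1 miss wb→B4 [-]
  4 | W B1 → L1 miss [D]
  5 | W B1 → L1 hit [D]
  6 | R B1 → L1 hit [D]
  7 | R B5 → L2 miss [-]

WB = [1, 4]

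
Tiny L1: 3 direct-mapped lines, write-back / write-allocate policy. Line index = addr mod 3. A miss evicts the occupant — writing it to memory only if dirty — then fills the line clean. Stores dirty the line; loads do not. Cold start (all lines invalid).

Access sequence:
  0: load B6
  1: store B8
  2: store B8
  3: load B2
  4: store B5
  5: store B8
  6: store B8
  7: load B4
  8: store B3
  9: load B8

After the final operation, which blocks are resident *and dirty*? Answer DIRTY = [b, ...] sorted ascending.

DIRTY = [3, 8]

  0 | R B6 → L0 miss [-]
  1 | W B8 → L2 miss [D]
  2 | W B8 → L2 hit [D]
  3 | R B2 → L2 miss wb→B8 [-]
  4 | W B5 → L2 miss [D]
  5 | W B8 → L2 miss wb→B5 [D]
  6 | W B8 → L2 hit [D]
  7 | R B4 → L1 miss [-]
  8 | W B3 → L0 miss [D]
  9 | R B8 → L2 hit [D]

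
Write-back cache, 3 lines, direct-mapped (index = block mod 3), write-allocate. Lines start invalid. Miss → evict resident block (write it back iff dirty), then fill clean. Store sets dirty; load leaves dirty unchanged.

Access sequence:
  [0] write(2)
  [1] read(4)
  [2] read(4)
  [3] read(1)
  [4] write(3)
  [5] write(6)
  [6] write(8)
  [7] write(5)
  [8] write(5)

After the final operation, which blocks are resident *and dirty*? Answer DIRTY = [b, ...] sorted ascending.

DIRTY = [5, 6]

  0 | W B2 → L2 miss [D]
  1 | R B4 → L1 miss [-]
  2 | R B4 → L1 hit [-]
  3 | R B1 → L1 miss [-]
  4 | W B3 → L0 miss [D]
  5 | W B6 → L0 miss wb→B3 [D]
  6 | W B8 → L2 miss wb→B2 [D]
  7 | W B5 → L2 miss wb→B8 [D]
  8 | W B5 → L2 hit [D]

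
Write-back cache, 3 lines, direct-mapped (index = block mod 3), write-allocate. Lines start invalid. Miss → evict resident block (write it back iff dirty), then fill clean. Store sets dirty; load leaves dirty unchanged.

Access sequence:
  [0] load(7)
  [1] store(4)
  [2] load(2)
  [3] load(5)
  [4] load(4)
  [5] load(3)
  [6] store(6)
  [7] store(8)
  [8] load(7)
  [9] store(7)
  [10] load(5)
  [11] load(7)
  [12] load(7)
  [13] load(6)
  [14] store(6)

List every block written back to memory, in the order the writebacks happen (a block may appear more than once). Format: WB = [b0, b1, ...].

WB = [4, 8]

0: R B7 → L1 miss [-]
1: W B4 → L1 miss [D]
2: R B2 → L2 miss [-]
3: R B5 → L2 miss [-]
4: R B4 → L1 hit [D]
5: R B3 → L0 miss [-]
6: W B6 → L0 miss [D]
7: W B8 → L2 miss [D]
8: R B7 → L1 miss wb→B4 [-]
9: W B7 → L1 hit [D]
10: R B5 → L2 miss wb→B8 [-]
11: R B7 → L1 hit [D]
12: R B7 → L1 hit [D]
13: R B6 → L0 hit [D]
14: W B6 → L0 hit [D]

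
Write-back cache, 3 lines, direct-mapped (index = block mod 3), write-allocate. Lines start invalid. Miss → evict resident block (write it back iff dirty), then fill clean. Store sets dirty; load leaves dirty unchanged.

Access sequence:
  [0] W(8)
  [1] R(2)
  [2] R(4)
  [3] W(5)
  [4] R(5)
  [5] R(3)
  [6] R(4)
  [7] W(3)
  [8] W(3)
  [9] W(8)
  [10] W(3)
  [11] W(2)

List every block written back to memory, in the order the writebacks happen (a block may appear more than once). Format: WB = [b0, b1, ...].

WB = [8, 5, 8]

0: W B8 -> L2 miss  d=D]
1: R B2 -> L2 miss wb->B8  d=-]
2: R B4 -> L1 miss  d=-]
3: W B5 -> L2 miss  d=D]
4: R B5 -> L2 hit  d=D]
5: R B3 -> L0 miss  d=-]
6: R B4 -> L1 hit  d=-]
7: W B3 -> L0 hit  d=D]
8: W B3 -> L0 hit  d=D]
9: W B8 -> L2 miss wb->B5  d=D]
10: W B3 -> L0 hit  d=D]
11: W B2 -> L2 miss wb->B8  d=D]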